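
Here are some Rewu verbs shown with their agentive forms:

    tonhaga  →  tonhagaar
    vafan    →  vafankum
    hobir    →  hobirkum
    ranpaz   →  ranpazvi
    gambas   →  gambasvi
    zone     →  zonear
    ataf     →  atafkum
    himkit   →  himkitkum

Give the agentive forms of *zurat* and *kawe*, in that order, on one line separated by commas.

The suffix is conditioned by the final sound: -vi when the stem ends in a sibilant (*ranpaz*, *gambas*); -kum when the stem ends in a non-sibilant consonant (*vafan*, *hobir*, *ataf*, *himkit*); -ar when the stem ends in a vowel (*tonhaga*, *zone*).
*zurat* — final sound /t/ (a non-sibilant consonant) → -kum → *zuratkum*.
*kawe* — final sound /e/ (a vowel) → -ar → *kawear*.

zuratkum, kawear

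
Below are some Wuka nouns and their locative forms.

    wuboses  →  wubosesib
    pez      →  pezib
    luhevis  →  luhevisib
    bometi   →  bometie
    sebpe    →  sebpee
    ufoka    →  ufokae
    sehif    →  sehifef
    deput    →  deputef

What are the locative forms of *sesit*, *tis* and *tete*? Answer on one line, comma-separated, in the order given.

The suffix is conditioned by the final sound: -ib when the stem ends in a sibilant (*wuboses*, *pez*, *luhevis*); -ef when the stem ends in a non-sibilant consonant (*sehif*, *deput*); -e when the stem ends in a vowel (*bometi*, *sebpe*, *ufoka*).
Since the final sound of *sesit* is /t/ (a non-sibilant consonant), it takes -ef, giving *sesitef*.
The final sound of *tis* is /s/, which is a sibilant, so the suffix is -ib, giving *tisib*.
*tete*: final sound = /e/, a vowel → -e → *tetee*.

sesitef, tisib, tetee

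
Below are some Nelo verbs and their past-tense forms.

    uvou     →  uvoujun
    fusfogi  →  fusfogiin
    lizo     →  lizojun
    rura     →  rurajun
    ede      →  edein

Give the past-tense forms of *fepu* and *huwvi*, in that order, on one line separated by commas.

The pattern is front/back vowel harmony: -in when the last vowel of the stem is a front vowel (*fusfogi*, *ede*); -jun when the last vowel of the stem is a back vowel (*uvou*, *lizo*, *rura*).
The last vowel of *fepu* is /u/, which is a back vowel, so the suffix is -jun, giving *fepujun*.
The last vowel of *huwvi* is /i/, which is a front vowel, so the suffix is -in, giving *huwviin*.

fepujun, huwviin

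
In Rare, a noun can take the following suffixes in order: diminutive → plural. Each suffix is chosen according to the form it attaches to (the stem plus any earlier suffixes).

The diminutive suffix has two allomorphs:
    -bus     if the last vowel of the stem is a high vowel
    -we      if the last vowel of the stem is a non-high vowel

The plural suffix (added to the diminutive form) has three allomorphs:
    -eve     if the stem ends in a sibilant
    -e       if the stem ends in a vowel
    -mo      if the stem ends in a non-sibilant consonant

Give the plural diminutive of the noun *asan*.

asanwee

The last vowel of *asan* is /a/, which is a non-high vowel, so the diminutive suffix is -we, giving *asanwe*.
The diminutive form *asanwe*: final sound = /e/, a vowel → -e → *asanwee*.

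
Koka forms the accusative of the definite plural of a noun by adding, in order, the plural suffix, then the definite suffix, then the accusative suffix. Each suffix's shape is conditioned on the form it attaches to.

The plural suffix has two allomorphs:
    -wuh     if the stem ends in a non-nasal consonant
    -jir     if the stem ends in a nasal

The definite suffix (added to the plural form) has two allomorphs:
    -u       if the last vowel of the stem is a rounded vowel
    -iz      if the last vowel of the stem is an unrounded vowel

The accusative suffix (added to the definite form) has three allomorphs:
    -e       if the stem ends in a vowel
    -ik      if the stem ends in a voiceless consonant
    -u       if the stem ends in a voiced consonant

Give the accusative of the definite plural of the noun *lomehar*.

*lomehar*: final consonant = /r/, non-nasal → -wuh → *lomeharwuh*.
The plural form *lomeharwuh*: last vowel = /u/, a rounded vowel → -u → *lomeharwuhu*.
The definite form *lomeharwuhu*: final sound = /u/, a vowel → -e → *lomeharwuhue*.

lomeharwuhue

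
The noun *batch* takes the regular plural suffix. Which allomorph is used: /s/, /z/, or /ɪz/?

The stem *batch* ends in a sibilant (/s, z, ʃ, ʒ, tʃ, dʒ/).
The plural suffix surfaces as /ɪz/ after sibilants, /s/ after other voiceless consonants, and /z/ after other voiced sounds.
So the plural -s on *batch* is pronounced /ɪz/.

/ɪz/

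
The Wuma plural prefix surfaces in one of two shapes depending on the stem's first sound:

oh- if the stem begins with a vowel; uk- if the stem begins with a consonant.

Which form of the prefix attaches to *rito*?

uk-

The first sound of *rito* is /r/, which is a consonant, so the prefix is uk-.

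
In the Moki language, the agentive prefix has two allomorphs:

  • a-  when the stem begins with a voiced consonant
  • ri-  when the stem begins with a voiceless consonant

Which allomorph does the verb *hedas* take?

The first consonant of *hedas* is /h/, which is voiceless, so the prefix is ri-.

ri-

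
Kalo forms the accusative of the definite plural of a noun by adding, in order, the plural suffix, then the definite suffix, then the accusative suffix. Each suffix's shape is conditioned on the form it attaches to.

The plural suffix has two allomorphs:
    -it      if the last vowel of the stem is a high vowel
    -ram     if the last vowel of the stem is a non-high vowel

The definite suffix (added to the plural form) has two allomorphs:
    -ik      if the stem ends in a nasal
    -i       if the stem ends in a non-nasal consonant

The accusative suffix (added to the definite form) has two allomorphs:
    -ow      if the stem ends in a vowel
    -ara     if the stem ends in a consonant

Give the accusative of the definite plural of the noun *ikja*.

Since the last vowel of *ikja* is /a/ (a non-high vowel), it takes -ram, giving *ikjaram*.
The plural form *ikjaram*: final consonant = /m/, a nasal → -ik → *ikjaramik*.
The final sound of the definite form *ikjaramik* is /k/, which is a consonant, so the accusative suffix is -ara, giving *ikjaramikara*.

ikjaramikara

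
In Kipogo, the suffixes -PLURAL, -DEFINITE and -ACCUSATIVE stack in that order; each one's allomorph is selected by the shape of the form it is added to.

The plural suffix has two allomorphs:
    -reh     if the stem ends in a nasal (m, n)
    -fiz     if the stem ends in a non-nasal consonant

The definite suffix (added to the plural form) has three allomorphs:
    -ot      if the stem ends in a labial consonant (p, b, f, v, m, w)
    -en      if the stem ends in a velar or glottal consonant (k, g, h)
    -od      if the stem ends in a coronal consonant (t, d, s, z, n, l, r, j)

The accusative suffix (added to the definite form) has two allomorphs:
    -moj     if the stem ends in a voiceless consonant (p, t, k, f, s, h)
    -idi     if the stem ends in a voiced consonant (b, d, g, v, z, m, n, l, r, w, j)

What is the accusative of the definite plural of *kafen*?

kafenrehenidi

Since the final consonant of *kafen* is /n/ (a nasal), it takes -reh, giving *kafenreh*.
The plural form *kafenreh* — final consonant /h/ (velar/glottal) → -en → *kafenrehen*.
The final consonant of the definite form *kafenrehen* is /n/, which is voiced, so the accusative suffix is -idi, giving *kafenrehenidi*.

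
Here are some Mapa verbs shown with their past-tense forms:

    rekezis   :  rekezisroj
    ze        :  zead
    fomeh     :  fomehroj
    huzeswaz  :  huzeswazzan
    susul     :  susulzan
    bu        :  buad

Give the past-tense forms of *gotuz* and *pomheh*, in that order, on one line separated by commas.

gotuzzan, pomhehroj

The suffix is conditioned by the final sound: -roj when the stem ends in a voiceless consonant (*rekezis*, *fomeh*); -zan when the stem ends in a voiced consonant (*huzeswaz*, *susul*); -ad when the stem ends in a vowel (*ze*, *bu*).
*gotuz*: final sound = /z/, a voiced consonant → -zan → *gotuzzan*.
*pomheh*: final sound = /h/, a voiceless consonant → -roj → *pomhehroj*.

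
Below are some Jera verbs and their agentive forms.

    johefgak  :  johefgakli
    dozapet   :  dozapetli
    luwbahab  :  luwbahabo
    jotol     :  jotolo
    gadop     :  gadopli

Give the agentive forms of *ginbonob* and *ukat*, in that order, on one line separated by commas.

Looking at the final consonant of each stem: -li when the stem ends in a voiceless consonant (*johefgak*, *dozapet*, *gadop*); -o when the stem ends in a voiced consonant (*luwbahab*, *jotol*).
The final consonant of *ginbonob* is /b/, which is voiced, so the suffix is -o, giving *ginbonobo*.
Since the final consonant of *ukat* is /t/ (voiceless), it takes -li, giving *ukatli*.

ginbonobo, ukatli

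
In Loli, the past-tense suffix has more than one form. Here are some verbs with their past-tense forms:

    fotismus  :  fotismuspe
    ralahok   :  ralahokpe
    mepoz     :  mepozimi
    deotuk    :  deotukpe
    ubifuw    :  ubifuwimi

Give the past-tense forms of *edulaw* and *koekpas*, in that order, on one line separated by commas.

edulawimi, koekpaspe

The alternation tracks the final consonant of the stem — -pe when the stem ends in a voiceless consonant (*fotismus*, *ralahok*, *deotuk*); -imi when the stem ends in a voiced consonant (*mepoz*, *ubifuw*).
Since the final consonant of *edulaw* is /w/ (voiced), it takes -imi, giving *edulawimi*.
*koekpas*: final consonant = /s/, voiceless → -pe → *koekpaspe*.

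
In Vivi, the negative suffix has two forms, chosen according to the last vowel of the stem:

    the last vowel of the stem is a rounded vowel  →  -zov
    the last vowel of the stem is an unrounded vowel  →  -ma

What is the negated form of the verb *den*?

The last vowel of *den* is /e/, which is an unrounded vowel, so the suffix is -ma, giving *denma*.

denma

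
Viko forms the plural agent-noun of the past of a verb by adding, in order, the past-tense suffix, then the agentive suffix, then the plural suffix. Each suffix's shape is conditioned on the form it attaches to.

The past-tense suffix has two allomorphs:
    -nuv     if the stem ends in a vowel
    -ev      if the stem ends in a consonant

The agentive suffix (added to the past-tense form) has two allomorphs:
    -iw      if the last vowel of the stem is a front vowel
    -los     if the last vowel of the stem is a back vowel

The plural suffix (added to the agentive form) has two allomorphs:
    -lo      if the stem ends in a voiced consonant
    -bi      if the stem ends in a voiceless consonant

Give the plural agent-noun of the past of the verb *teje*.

tejenuvlosbi

The final sound of *teje* is /e/, which is a vowel, so the past-tense suffix is -nuv, giving *tejenuv*.
The last vowel of the past-tense form *tejenuv* is /u/, which is a back vowel, so the agentive suffix is -los, giving *tejenuvlos*.
Since the final consonant of the agentive form *tejenuvlos* is /s/ (voiceless), it takes -bi, giving *tejenuvlosbi*.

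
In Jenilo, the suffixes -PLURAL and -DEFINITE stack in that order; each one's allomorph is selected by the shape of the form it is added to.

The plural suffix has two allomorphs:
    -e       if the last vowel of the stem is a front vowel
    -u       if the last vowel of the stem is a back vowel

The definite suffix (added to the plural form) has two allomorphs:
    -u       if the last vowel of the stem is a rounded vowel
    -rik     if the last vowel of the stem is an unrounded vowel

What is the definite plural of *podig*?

*podig*: last vowel = /i/, a front vowel → -e → *podige*.
The plural form *podige*: last vowel = /e/, an unrounded vowel → -rik → *podigerik*.

podigerik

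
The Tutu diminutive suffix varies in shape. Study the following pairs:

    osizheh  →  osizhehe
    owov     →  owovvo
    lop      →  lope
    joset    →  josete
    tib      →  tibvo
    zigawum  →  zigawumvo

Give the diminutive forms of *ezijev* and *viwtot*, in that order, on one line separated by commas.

The suffix is conditioned by the final consonant: -e when the stem ends in a voiceless consonant (*osizheh*, *lop*, *joset*); -vo when the stem ends in a voiced consonant (*owov*, *tib*, *zigawum*).
The final consonant of *ezijev* is /v/, which is voiced, so the suffix is -vo, giving *ezijevvo*.
Since the final consonant of *viwtot* is /t/ (voiceless), it takes -e, giving *viwtote*.

ezijevvo, viwtote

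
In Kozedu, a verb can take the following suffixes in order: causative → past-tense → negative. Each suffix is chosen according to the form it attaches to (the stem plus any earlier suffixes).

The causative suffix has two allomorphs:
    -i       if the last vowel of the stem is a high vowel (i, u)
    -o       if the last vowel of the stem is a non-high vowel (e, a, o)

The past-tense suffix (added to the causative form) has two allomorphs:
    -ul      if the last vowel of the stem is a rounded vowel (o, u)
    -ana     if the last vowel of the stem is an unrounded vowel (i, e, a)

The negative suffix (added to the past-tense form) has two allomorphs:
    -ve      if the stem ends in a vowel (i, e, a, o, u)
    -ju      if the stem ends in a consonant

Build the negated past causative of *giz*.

gizianave

Since the last vowel of *giz* is /i/ (a high vowel), it takes -i, giving *gizi*.
The causative form *gizi*: last vowel = /i/, an unrounded vowel → -ana → *giziana*.
The past-tense form *giziana* — final sound /a/ (a vowel) → -ve → *gizianave*.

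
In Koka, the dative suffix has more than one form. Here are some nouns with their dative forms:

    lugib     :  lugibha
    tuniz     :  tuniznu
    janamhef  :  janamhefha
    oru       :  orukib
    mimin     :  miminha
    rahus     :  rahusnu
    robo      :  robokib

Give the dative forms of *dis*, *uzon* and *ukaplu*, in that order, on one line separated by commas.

The pattern is sibilance of the final sound: -nu when the stem ends in a sibilant (*tuniz*, *rahus*); -ha when the stem ends in a non-sibilant consonant (*lugib*, *janamhef*, *mimin*); -kib when the stem ends in a vowel (*oru*, *robo*).
*dis*: final sound = /s/, a sibilant → -nu → *disnu*.
*uzon* — final sound /n/ (a non-sibilant consonant) → -ha → *uzonha*.
*ukaplu* — final sound /u/ (a vowel) → -kib → *ukaplukib*.

disnu, uzonha, ukaplukib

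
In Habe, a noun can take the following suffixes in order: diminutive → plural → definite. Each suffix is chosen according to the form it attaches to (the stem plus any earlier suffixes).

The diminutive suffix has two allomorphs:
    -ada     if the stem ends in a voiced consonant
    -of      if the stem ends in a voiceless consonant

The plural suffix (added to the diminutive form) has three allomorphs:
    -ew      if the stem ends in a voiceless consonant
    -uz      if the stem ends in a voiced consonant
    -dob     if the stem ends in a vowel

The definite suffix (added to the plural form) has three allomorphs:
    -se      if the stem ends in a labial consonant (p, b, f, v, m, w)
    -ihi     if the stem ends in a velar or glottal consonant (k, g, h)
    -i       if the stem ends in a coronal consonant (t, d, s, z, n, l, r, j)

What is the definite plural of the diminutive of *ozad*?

ozadadadobse

*ozad* — final consonant /d/ (voiced) → -ada → *ozadada*.
The diminutive form *ozadada*: final sound = /a/, a vowel → -dob → *ozadadadob*.
The final consonant of the plural form *ozadadadob* is /b/, which is labial, so the definite suffix is -se, giving *ozadadadobse*.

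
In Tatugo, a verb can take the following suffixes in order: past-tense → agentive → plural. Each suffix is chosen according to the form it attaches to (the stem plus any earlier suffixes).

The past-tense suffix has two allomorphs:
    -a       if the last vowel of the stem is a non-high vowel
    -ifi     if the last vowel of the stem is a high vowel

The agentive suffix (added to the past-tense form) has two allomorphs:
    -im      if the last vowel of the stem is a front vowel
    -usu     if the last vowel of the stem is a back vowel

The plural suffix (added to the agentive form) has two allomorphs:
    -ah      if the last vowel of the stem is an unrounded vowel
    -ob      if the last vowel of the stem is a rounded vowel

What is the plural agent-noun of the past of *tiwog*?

Since the last vowel of *tiwog* is /o/ (a non-high vowel), it takes -a, giving *tiwoga*.
Since the last vowel of the past-tense form *tiwoga* is /a/ (a back vowel), it takes -usu, giving *tiwogausu*.
Since the last vowel of the agentive form *tiwogausu* is /u/ (a rounded vowel), it takes -ob, giving *tiwogausuob*.

tiwogausuob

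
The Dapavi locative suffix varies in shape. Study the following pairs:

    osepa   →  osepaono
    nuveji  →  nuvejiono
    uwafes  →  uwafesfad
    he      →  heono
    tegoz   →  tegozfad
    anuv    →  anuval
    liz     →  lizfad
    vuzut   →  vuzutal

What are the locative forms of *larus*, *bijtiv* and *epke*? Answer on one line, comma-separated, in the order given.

larusfad, bijtival, epkeono

The alternation tracks the final sound of the stem — -fad when the stem ends in a sibilant (*uwafes*, *tegoz*, *liz*); -al when the stem ends in a non-sibilant consonant (*anuv*, *vuzut*); -ono when the stem ends in a vowel (*osepa*, *nuveji*, *he*).
The final sound of *larus* is /s/, which is a sibilant, so the suffix is -fad, giving *larusfad*.
The final sound of *bijtiv* is /v/, which is a non-sibilant consonant, so the suffix is -al, giving *bijtival*.
The final sound of *epke* is /e/, which is a vowel, so the suffix is -ono, giving *epkeono*.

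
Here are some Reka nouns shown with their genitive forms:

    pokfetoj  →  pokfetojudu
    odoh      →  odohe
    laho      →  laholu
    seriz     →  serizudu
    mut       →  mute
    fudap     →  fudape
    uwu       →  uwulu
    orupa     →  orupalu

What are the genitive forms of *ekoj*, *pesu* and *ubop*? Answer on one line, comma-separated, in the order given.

ekojudu, pesulu, ubope

The alternation tracks the final sound of the stem — -e when the stem ends in a voiceless consonant (*odoh*, *mut*, *fudap*); -udu when the stem ends in a voiced consonant (*pokfetoj*, *seriz*); -lu when the stem ends in a vowel (*laho*, *uwu*, *orupa*).
*ekoj* — final sound /j/ (a voiced consonant) → -udu → *ekojudu*.
*pesu*: final sound = /u/, a vowel → -lu → *pesulu*.
*ubop*: final sound = /p/, a voiceless consonant → -e → *ubope*.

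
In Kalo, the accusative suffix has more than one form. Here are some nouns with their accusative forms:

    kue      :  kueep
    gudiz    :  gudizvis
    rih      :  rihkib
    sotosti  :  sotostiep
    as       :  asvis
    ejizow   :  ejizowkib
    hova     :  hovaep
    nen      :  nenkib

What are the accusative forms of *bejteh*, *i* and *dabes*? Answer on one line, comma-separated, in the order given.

The alternation tracks the final sound of the stem — -vis when the stem ends in a sibilant (*gudiz*, *as*); -kib when the stem ends in a non-sibilant consonant (*rih*, *ejizow*, *nen*); -ep when the stem ends in a vowel (*kue*, *sotosti*, *hova*).
The final sound of *bejteh* is /h/, which is a non-sibilant consonant, so the suffix is -kib, giving *bejtehkib*.
The final sound of *i* is /i/, which is a vowel, so the suffix is -ep, giving *iep*.
*dabes* — final sound /s/ (a sibilant) → -vis → *dabesvis*.

bejtehkib, iep, dabesvis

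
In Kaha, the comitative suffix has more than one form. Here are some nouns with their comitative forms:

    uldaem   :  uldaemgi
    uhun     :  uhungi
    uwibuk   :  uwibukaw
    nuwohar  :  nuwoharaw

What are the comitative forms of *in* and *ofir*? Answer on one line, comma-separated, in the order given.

The alternation tracks the final consonant of the stem — -gi when the stem ends in a nasal (*uldaem*, *uhun*); -aw when the stem ends in a non-nasal consonant (*uwibuk*, *nuwohar*).
The final consonant of *in* is /n/, which is a nasal, so the suffix is -gi, giving *ingi*.
*ofir* — final consonant /r/ (non-nasal) → -aw → *ofiraw*.

ingi, ofiraw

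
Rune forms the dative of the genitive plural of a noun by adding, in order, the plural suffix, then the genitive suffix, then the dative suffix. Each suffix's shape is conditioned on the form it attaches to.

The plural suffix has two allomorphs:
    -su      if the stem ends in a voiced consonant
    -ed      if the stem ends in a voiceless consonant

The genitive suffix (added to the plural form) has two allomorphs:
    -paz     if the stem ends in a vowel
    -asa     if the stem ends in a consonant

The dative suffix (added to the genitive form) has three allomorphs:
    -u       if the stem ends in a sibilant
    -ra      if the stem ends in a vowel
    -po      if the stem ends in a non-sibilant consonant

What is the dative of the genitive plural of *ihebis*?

ihebisedasara

*ihebis*: final consonant = /s/, voiceless → -ed → *ihebised*.
The plural form *ihebised* — final sound /d/ (a consonant) → -asa → *ihebisedasa*.
The final sound of the genitive form *ihebisedasa* is /a/, which is a vowel, so the dative suffix is -ra, giving *ihebisedasara*.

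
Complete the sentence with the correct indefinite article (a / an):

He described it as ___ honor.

an

The indefinite article is chosen by the initial *sound* of the following word, not its spelling.
*honor* begins with the sound /ɒ/ (silent h) — a vowel sound.
So the article is *an*: He described it as an honor.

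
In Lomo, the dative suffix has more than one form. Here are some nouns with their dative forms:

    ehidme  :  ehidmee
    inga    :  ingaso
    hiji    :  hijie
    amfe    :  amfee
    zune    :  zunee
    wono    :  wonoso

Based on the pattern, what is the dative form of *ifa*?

The pattern is front/back vowel harmony: -e when the last vowel of the stem is a front vowel (*ehidme*, *hiji*, *amfe*, *zune*); -so when the last vowel of the stem is a back vowel (*inga*, *wono*).
Since the last vowel of *ifa* is /a/ (a back vowel), it takes -so, giving *ifaso*.

ifaso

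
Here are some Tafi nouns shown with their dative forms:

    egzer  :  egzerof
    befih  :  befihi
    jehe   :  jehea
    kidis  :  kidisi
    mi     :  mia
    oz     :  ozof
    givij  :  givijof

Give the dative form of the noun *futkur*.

The alternation tracks the final sound of the stem — -i when the stem ends in a voiceless consonant (*befih*, *kidis*); -of when the stem ends in a voiced consonant (*egzer*, *oz*, *givij*); -a when the stem ends in a vowel (*jehe*, *mi*).
*futkur*: final sound = /r/, a voiced consonant → -of → *futkurof*.

futkurof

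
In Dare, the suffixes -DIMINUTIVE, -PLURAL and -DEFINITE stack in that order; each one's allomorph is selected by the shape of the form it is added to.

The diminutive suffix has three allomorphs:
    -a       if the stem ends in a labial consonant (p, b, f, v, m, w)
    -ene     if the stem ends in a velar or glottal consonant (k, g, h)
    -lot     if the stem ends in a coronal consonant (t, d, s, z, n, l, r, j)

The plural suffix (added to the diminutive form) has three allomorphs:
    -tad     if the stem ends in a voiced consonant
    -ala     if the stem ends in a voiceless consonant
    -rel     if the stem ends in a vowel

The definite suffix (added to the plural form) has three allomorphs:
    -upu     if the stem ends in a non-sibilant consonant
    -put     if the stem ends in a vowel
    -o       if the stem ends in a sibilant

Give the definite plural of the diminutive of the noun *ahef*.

Since the final consonant of *ahef* is /f/ (labial), it takes -a, giving *ahefa*.
The diminutive form *ahefa*: final sound = /a/, a vowel → -rel → *ahefarel*.
The plural form *ahefarel* — final sound /l/ (a non-sibilant consonant) → -upu → *ahefarelupu*.

ahefarelupu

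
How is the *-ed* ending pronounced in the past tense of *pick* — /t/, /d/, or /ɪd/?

The stem *pick* ends in a voiceless consonant other than /t/.
The -ed suffix is realized as /ɪd/ after /t, d/; as /t/ after other voiceless consonants; and as /d/ after other voiced sounds.
So -ed on *pick* is pronounced /t/.

/t/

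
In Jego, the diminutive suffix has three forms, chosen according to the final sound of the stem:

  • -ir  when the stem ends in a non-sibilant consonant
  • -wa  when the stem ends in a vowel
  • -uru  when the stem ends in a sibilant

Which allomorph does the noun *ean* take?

-ir

Since the final sound of *ean* is /n/ (a non-sibilant consonant), it takes -ir.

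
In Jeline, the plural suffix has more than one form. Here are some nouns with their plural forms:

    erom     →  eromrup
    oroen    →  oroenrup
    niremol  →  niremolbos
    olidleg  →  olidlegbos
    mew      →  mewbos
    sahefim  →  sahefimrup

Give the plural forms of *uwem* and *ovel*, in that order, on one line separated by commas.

uwemrup, ovelbos

The alternation tracks the final consonant of the stem — -rup when the stem ends in a nasal (*erom*, *oroen*, *sahefim*); -bos when the stem ends in a non-nasal consonant (*niremol*, *olidleg*, *mew*).
Since the final consonant of *uwem* is /m/ (a nasal), it takes -rup, giving *uwemrup*.
The final consonant of *ovel* is /l/, which is non-nasal, so the suffix is -bos, giving *ovelbos*.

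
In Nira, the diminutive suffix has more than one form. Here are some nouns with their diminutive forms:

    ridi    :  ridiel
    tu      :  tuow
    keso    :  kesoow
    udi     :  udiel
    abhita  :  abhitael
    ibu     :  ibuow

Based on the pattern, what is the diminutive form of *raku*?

The alternation tracks the last vowel of the stem — -ow when the last vowel of the stem is a rounded vowel (*tu*, *keso*, *ibu*); -el when the last vowel of the stem is an unrounded vowel (*ridi*, *udi*, *abhita*).
*raku* — last vowel /u/ (a rounded vowel) → -ow → *rakuow*.

rakuow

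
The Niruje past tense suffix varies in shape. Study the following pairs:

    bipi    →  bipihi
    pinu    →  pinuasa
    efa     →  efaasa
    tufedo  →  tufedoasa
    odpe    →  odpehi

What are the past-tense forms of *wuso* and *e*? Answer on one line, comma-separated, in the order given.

wusoasa, ehi

Looking at the last vowel of each stem: -hi when the last vowel of the stem is a front vowel (*bipi*, *odpe*); -asa when the last vowel of the stem is a back vowel (*pinu*, *efa*, *tufedo*).
*wuso* — last vowel /o/ (a back vowel) → -asa → *wusoasa*.
*e*: last vowel = /e/, a front vowel → -hi → *ehi*.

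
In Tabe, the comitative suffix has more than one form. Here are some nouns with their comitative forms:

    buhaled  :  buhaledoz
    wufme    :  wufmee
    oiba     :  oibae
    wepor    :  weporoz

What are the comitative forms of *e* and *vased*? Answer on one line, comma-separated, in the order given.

ee, vasedoz

Looking at the final sound of each stem: -oz when the stem ends in a consonant (*buhaled*, *wepor*); -e when the stem ends in a vowel (*wufme*, *oiba*).
*e* — final sound /e/ (a vowel) → -e → *ee*.
The final sound of *vased* is /d/, which is a consonant, so the suffix is -oz, giving *vasedoz*.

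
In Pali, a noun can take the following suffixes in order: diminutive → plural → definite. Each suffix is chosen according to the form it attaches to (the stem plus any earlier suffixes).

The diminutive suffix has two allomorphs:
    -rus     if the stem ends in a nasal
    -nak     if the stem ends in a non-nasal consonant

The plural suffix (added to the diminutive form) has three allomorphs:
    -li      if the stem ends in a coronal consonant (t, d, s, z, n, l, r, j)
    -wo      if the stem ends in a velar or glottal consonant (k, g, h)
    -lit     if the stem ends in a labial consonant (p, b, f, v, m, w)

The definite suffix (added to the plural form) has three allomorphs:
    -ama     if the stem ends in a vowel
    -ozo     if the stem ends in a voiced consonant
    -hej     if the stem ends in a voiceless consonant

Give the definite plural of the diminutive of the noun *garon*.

garonrusliama

The final consonant of *garon* is /n/, which is a nasal, so the diminutive suffix is -rus, giving *garonrus*.
The diminutive form *garonrus* — final consonant /s/ (coronal) → -li → *garonrusli*.
Since the final sound of the plural form *garonrusli* is /i/ (a vowel), it takes -ama, giving *garonrusliama*.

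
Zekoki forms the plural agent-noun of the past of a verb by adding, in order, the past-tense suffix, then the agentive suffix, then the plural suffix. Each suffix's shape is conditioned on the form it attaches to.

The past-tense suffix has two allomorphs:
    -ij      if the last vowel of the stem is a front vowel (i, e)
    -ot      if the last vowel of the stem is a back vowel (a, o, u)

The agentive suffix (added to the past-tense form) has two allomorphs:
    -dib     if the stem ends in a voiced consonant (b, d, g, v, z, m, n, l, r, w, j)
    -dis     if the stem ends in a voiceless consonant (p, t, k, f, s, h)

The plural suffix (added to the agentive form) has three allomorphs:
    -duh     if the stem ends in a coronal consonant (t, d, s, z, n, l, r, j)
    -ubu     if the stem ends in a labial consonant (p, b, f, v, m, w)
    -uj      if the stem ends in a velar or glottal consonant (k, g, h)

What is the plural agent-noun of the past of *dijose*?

dijoseijdibubu

Since the last vowel of *dijose* is /e/ (a front vowel), it takes -ij, giving *dijoseij*.
The final consonant of the past-tense form *dijoseij* is /j/, which is voiced, so the agentive suffix is -dib, giving *dijoseijdib*.
The final consonant of the agentive form *dijoseijdib* is /b/, which is labial, so the plural suffix is -ubu, giving *dijoseijdibubu*.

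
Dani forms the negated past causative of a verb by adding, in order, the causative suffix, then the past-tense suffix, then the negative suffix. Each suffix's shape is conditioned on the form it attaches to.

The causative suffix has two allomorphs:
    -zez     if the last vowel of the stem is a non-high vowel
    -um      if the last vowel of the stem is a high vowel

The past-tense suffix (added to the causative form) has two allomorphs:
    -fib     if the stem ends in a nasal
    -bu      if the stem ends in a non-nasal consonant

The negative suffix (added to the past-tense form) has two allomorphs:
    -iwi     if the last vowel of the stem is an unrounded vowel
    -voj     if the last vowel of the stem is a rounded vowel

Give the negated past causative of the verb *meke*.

mekezezbuvoj

The last vowel of *meke* is /e/, which is a non-high vowel, so the causative suffix is -zez, giving *mekezez*.
The causative form *mekezez* — final consonant /z/ (non-nasal) → -bu → *mekezezbu*.
The past-tense form *mekezezbu*: last vowel = /u/, a rounded vowel → -voj → *mekezezbuvoj*.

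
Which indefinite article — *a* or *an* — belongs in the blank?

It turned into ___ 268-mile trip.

a

The indefinite article is chosen by the initial *sound* of the following word, not its spelling.
The number *268* is spoken "two hundred …", beginning with /tuː/ — a consonant sound.
So the article is *a*: It turned into a 268-mile trip.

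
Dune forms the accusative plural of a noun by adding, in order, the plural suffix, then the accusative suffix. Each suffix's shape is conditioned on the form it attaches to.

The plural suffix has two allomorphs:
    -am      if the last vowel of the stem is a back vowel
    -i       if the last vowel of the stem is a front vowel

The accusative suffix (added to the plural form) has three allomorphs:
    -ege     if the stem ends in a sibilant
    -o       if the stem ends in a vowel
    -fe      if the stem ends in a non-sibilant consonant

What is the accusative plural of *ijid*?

Since the last vowel of *ijid* is /i/ (a front vowel), it takes -i, giving *ijidi*.
The plural form *ijidi*: final sound = /i/, a vowel → -o → *ijidio*.

ijidio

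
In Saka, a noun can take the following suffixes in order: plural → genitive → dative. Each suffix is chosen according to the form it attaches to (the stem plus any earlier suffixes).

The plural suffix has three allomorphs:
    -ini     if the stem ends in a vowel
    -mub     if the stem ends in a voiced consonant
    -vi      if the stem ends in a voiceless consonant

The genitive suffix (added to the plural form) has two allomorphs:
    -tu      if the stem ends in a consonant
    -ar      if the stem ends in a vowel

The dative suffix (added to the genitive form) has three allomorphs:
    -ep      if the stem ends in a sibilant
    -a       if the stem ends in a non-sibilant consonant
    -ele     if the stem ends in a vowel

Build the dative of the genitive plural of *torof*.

The final sound of *torof* is /f/, which is a voiceless consonant, so the plural suffix is -vi, giving *torofvi*.
The final sound of the plural form *torofvi* is /i/, which is a vowel, so the genitive suffix is -ar, giving *torofviar*.
The genitive form *torofviar* — final sound /r/ (a non-sibilant consonant) → -a → *torofviara*.

torofviara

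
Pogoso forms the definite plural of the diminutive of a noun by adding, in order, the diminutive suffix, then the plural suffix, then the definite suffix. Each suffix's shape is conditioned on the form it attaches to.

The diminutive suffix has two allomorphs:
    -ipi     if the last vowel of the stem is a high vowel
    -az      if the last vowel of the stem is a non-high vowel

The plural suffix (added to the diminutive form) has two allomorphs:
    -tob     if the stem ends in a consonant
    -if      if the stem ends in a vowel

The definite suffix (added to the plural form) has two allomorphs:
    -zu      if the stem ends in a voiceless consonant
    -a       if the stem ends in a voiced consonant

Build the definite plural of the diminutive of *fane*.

Since the last vowel of *fane* is /e/ (a non-high vowel), it takes -az, giving *faneaz*.
The diminutive form *faneaz* — final sound /z/ (a consonant) → -tob → *faneaztob*.
The plural form *faneaztob*: final consonant = /b/, voiced → -a → *faneaztoba*.

faneaztoba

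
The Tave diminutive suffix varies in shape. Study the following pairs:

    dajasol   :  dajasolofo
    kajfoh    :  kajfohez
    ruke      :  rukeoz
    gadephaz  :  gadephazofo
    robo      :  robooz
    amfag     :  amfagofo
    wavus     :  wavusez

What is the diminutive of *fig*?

The suffix is conditioned by the final sound: -ez when the stem ends in a voiceless consonant (*kajfoh*, *wavus*); -ofo when the stem ends in a voiced consonant (*dajasol*, *gadephaz*, *amfag*); -oz when the stem ends in a vowel (*ruke*, *robo*).
Since the final sound of *fig* is /g/ (a voiced consonant), it takes -ofo, giving *figofo*.

figofo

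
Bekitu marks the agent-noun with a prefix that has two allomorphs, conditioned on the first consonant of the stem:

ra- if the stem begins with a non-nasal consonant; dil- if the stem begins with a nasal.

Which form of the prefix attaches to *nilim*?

dil-

*nilim* — first consonant /n/ (a nasal) → dil-.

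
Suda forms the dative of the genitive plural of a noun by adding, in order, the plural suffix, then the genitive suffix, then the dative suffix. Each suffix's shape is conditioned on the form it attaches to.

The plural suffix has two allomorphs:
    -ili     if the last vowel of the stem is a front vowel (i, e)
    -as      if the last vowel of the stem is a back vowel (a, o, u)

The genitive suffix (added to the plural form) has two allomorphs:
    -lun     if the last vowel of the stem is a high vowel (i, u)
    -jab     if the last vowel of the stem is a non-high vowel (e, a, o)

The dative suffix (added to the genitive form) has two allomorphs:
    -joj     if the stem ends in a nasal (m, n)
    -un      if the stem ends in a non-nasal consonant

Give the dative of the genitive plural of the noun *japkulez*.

*japkulez*: last vowel = /e/, a front vowel → -ili → *japkulezili*.
The last vowel of the plural form *japkulezili* is /i/, which is a high vowel, so the genitive suffix is -lun, giving *japkulezililun*.
The genitive form *japkulezililun* — final consonant /n/ (a nasal) → -joj → *japkulezililunjoj*.

japkulezililunjoj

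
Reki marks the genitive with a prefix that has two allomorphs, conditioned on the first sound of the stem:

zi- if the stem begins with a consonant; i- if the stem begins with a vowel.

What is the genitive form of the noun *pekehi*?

zipekehi

Since the first sound of *pekehi* is /p/ (a consonant), it takes zi-, giving *zipekehi*.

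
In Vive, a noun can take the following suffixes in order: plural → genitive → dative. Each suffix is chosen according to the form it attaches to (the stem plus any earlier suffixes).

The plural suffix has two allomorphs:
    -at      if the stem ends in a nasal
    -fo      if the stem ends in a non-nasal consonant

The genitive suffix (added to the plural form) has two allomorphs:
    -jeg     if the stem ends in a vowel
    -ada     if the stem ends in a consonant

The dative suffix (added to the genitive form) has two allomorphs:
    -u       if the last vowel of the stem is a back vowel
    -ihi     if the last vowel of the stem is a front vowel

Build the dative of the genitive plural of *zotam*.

*zotam* — final consonant /m/ (a nasal) → -at → *zotamat*.
The plural form *zotamat* — final sound /t/ (a consonant) → -ada → *zotamatada*.
The genitive form *zotamatada*: last vowel = /a/, a back vowel → -u → *zotamatadau*.

zotamatadau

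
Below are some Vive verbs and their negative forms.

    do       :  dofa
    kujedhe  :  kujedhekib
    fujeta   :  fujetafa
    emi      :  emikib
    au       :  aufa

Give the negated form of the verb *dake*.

dakekib

The alternation tracks the last vowel of the stem — -kib when the last vowel of the stem is a front vowel (*kujedhe*, *emi*); -fa when the last vowel of the stem is a back vowel (*do*, *fujeta*, *au*).
The last vowel of *dake* is /e/, which is a front vowel, so the suffix is -kib, giving *dakekib*.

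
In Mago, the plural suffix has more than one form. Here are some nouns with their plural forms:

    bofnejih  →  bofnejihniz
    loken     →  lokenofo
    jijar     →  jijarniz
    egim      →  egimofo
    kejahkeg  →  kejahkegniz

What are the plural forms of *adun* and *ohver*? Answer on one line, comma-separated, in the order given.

The alternation tracks the final consonant of the stem — -ofo when the stem ends in a nasal (*loken*, *egim*); -niz when the stem ends in a non-nasal consonant (*bofnejih*, *jijar*, *kejahkeg*).
*adun*: final consonant = /n/, a nasal → -ofo → *adunofo*.
*ohver* — final consonant /r/ (non-nasal) → -niz → *ohverniz*.

adunofo, ohverniz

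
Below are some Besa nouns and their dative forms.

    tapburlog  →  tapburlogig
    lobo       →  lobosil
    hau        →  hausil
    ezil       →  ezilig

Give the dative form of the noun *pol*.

polig

The suffix is conditioned by the final sound: -ig when the stem ends in a consonant (*tapburlog*, *ezil*); -sil when the stem ends in a vowel (*lobo*, *hau*).
*pol*: final sound = /l/, a consonant → -ig → *polig*.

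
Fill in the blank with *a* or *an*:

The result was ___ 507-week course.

The indefinite article is chosen by the initial *sound* of the following word, not its spelling.
The number *507* is spoken "five hundred …", beginning with /faɪv/ — a consonant sound.
So the article is *a*: The result was a 507-week course.

a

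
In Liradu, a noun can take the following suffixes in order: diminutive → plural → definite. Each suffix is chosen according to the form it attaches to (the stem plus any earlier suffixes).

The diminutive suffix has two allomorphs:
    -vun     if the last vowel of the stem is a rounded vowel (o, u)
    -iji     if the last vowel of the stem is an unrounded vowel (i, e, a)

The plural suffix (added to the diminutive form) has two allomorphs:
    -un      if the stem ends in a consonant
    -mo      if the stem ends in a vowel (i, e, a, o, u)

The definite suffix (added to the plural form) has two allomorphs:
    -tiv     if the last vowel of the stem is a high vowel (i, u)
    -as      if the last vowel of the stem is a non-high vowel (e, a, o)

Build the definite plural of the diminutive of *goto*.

gotovununtiv

The last vowel of *goto* is /o/, which is a rounded vowel, so the diminutive suffix is -vun, giving *gotovun*.
The diminutive form *gotovun* — final sound /n/ (a consonant) → -un → *gotovunun*.
The plural form *gotovunun* — last vowel /u/ (a high vowel) → -tiv → *gotovununtiv*.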